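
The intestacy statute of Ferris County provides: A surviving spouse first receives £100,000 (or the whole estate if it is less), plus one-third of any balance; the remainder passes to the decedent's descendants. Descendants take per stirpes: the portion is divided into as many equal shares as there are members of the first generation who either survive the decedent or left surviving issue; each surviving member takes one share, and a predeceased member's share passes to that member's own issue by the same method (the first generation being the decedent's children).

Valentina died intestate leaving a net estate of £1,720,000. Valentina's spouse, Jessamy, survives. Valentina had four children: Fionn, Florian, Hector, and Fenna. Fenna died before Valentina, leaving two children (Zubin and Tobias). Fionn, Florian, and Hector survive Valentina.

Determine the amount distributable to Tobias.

Tobias receives £135,000.

Jessamy first takes £100,000, leaving a balance of £1,620,000. Jessamy then takes one-third of the balance (£540,000), for a total of £640,000. The remaining £1,080,000 passes to the descendants.
The descendants' portion (£1,080,000) is divided into 4 shares of £270,000: Fionn, Florian, and Hector each take £270,000; Fenna's £270,000 share passes to Fenna's issue.
Fenna's share (£270,000) is divided into 2 shares of £135,000: Zubin and Tobias each take £135,000.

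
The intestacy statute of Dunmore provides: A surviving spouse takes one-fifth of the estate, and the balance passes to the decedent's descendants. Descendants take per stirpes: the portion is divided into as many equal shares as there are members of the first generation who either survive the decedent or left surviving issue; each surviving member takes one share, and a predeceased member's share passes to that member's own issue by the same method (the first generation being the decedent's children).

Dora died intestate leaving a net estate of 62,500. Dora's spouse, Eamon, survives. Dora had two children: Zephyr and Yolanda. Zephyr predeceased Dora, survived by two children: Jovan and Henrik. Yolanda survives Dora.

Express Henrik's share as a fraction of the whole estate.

Henrik receives 1/5 of the estate.

Eamon takes one-fifth of 62,500 = 12,500. The remaining 50,000 passes to the descendants.
The descendants' portion (50,000) is divided into 2 shares of 25,000: Yolanda takes 25,000; Zephyr's 25,000 share passes to Zephyr's issue.
Zephyr's share (25,000) is divided into 2 shares of 12,500: Jovan and Henrik each take 12,500.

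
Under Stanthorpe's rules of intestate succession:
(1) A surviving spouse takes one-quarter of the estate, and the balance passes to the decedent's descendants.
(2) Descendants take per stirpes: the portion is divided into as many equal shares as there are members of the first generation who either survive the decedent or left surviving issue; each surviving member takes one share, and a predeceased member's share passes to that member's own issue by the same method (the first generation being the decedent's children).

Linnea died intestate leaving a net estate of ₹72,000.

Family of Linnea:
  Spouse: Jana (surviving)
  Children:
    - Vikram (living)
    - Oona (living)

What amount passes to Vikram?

Vikram receives ₹27,000.

Jana takes one-quarter of ₹72,000 = ₹18,000. The remaining ₹54,000 passes to the descendants.
The descendants' portion (₹54,000) is divided into 2 shares of ₹27,000: Vikram and Oona each take ₹27,000.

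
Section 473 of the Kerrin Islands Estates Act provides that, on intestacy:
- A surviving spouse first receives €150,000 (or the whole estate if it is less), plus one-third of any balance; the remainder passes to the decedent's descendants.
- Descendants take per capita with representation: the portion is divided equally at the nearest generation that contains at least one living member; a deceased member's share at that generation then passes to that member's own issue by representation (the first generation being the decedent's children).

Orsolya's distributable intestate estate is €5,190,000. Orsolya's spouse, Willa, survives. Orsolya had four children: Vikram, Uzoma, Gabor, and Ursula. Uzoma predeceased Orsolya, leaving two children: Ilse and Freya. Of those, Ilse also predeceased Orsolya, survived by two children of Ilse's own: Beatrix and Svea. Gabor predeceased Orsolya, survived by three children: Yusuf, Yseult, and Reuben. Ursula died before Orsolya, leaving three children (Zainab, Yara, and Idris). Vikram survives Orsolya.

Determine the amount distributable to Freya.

Willa first takes €150,000, leaving a balance of €5,040,000. Willa then takes one-third of the balance (€1,680,000), for a total of €1,830,000. The remaining €3,360,000 passes to the descendants.
The descendants' portion (€3,360,000) is divided into 4 shares of €840,000: Vikram takes €840,000; Uzoma's €840,000 share passes to Uzoma's issue; Gabor's €840,000 share passes to Gabor's issue; Ursula's €840,000 share passes to Ursula's issue.
Uzoma's share (€840,000) is divided into 2 shares of €420,000: Freya takes €420,000; Ilse's €420,000 share passes to Ilse's issue.
Ilse's share (€420,000) is divided into 2 shares of €210,000: Beatrix and Svea each take €210,000.
Gabor's share (€840,000) is divided into 3 shares of €280,000: Yusuf, Yseult, and Reuben each take €280,000.
Ursula's share (€840,000) is divided into 3 shares of €280,000: Zainab, Yara, and Idris each take €280,000.

Freya receives €420,000.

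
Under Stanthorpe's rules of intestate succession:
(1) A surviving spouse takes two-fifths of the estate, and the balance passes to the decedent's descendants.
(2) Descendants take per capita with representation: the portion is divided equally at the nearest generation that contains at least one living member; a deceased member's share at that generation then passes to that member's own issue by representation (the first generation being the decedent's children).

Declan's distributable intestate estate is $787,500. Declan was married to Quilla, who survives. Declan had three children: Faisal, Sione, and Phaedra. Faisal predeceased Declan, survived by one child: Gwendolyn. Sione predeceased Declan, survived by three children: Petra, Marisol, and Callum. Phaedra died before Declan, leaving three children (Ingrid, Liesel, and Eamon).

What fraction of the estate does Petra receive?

Petra receives 3/35 of the estate.

Quilla takes two-fifths of $787,500 = $315,000. The remaining $472,500 passes to the descendants.
No child survives, so the initial division is made at the grandchildren's generation.
The descendants' portion ($472,500) is divided into 7 shares of $67,500: Gwendolyn, Petra, Marisol, Callum, Ingrid, Liesel, and Eamon each take $67,500.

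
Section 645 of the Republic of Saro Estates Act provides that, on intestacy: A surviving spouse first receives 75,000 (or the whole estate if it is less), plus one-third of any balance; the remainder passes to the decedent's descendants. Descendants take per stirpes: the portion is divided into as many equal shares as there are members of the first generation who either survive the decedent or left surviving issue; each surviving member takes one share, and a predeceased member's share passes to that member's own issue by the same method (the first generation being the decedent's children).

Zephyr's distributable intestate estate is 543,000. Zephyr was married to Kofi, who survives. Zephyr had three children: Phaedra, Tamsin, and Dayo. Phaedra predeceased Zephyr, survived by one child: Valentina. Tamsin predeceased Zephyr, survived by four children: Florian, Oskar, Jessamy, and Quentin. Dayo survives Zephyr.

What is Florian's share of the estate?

Florian receives 26,000.

Kofi first takes 75,000, leaving a balance of 468,000. Kofi then takes one-third of the balance (156,000), for a total of 231,000. The remaining 312,000 passes to the descendants.
The descendants' portion (312,000) is divided into 3 shares of 104,000: Dayo takes 104,000; Phaedra's 104,000 share passes to Phaedra's issue; Tamsin's 104,000 share passes to Tamsin's issue.
Phaedra's share (104,000) passes entirely to Valentina.
Tamsin's share (104,000) is divided into 4 shares of 26,000: Florian, Oskar, Jessamy, and Quentin each take 26,000.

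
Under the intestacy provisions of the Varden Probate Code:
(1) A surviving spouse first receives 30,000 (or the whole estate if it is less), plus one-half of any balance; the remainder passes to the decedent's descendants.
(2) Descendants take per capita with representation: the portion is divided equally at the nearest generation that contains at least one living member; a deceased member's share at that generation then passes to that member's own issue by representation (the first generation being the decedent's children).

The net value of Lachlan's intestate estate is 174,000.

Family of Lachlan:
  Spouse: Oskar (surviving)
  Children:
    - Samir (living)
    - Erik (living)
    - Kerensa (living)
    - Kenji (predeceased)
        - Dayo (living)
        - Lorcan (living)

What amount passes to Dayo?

Oskar first takes 30,000, leaving a balance of 144,000. Oskar then takes one-half of the balance (72,000), for a total of 102,000. The remaining 72,000 passes to the descendants.
The descendants' portion (72,000) is divided into 4 shares of 18,000: Samir, Erik, and Kerensa each take 18,000; Kenji's 18,000 share passes to Kenji's issue.
Kenji's share (18,000) is divided into 2 shares of 9,000: Dayo and Lorcan each take 9,000.

Dayo receives 9,000.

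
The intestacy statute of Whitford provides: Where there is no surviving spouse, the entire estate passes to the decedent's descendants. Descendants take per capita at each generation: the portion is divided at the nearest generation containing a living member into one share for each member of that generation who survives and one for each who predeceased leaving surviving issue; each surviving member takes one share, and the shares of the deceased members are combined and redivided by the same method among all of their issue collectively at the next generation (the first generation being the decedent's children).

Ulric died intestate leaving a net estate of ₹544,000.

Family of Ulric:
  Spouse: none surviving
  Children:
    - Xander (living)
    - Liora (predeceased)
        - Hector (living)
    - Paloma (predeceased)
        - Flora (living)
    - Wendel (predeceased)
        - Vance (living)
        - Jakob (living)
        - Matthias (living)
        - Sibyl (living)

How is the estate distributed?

Xander: ₹136,000; Hector: ₹68,000; Flora: ₹68,000; Vance: ₹68,000; Jakob: ₹68,000; Matthias: ₹68,000; Sibyl: ₹68,000

The entire ₹544,000 passes to the descendants.
That amount (₹544,000) is divided at the children's generation into 4 shares of ₹136,000. Xander takes ₹136,000. The 3 shares of the deceased (Liora, Paloma, and Wendel) are combined into a pool of ₹408,000.
That pool (₹408,000) is divided at the grandchildren's generation equally among Hector, Flora, Vance, Jakob, Matthias, and Sibyl: ₹68,000 each.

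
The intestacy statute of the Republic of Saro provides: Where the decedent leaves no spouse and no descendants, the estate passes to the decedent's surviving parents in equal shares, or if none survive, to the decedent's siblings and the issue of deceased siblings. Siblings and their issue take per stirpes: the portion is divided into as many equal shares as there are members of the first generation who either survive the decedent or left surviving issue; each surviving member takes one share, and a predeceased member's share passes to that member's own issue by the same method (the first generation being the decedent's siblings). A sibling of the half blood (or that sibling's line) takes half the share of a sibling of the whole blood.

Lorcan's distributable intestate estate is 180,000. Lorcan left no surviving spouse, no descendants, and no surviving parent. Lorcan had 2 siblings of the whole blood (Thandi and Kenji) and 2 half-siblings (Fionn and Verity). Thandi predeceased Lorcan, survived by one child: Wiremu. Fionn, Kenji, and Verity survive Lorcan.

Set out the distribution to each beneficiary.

The entire 180,000 passes to the siblings and their issue.
Counting each half-blood sibling's line as half a unit, there are 3 units in 180,000, so one unit is 60,000. Whole-blood lines (Thandi and Kenji) take 60,000 each; half-blood lines (Fionn and Verity) take 30,000 each.
Thandi's share (60,000) passes entirely to Wiremu.

Wiremu: 60,000; Fionn: 30,000; Kenji: 60,000; Verity: 30,000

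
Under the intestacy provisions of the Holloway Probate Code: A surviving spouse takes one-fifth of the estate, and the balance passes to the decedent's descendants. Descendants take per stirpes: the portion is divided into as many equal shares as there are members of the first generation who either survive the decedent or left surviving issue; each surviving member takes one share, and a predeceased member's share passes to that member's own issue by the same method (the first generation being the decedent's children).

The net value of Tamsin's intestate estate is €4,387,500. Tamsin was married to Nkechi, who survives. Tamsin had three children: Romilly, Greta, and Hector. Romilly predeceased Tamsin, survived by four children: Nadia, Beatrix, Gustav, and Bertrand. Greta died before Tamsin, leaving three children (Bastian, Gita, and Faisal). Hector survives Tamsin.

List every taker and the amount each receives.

Nkechi: €877,500; Nadia: €292,500; Beatrix: €292,500; Gustav: €292,500; Bertrand: €292,500; Bastian: €390,000; Gita: €390,000; Faisal: €390,000; Hector: €1,170,000

Nkechi takes one-fifth of €4,387,500 = €877,500. The remaining €3,510,000 passes to the descendants.
The descendants' portion (€3,510,000) is divided into 3 shares of €1,170,000: Hector takes €1,170,000; Romilly's €1,170,000 share passes to Romilly's issue; Greta's €1,170,000 share passes to Greta's issue.
Romilly's share (€1,170,000) is divided into 4 shares of €292,500: Nadia, Beatrix, Gustav, and Bertrand each take €292,500.
Greta's share (€1,170,000) is divided into 3 shares of €390,000: Bastian, Gita, and Faisal each take €390,000.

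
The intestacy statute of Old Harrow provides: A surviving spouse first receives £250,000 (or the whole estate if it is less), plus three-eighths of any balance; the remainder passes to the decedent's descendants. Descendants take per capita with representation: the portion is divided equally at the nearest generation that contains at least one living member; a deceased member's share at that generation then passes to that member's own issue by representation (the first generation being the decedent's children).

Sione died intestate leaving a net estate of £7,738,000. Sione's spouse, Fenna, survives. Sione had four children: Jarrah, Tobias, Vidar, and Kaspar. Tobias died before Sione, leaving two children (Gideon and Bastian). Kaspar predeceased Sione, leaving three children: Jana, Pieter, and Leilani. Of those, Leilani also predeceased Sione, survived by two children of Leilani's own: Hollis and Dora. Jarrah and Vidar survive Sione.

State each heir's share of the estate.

Fenna: £3,058,000; Jarrah: £1,170,000; Gideon: £585,000; Bastian: £585,000; Vidar: £1,170,000; Jana: £390,000; Pieter: £390,000; Hollis: £195,000; Dora: £195,000

Fenna first takes £250,000, leaving a balance of £7,488,000. Fenna then takes three-eighths of the balance (£2,808,000), for a total of £3,058,000. The remaining £4,680,000 passes to the descendants.
The descendants' portion (£4,680,000) is divided into 4 shares of £1,170,000: Jarrah and Vidar each take £1,170,000; Tobias's £1,170,000 share passes to Tobias's issue; Kaspar's £1,170,000 share passes to Kaspar's issue.
Tobias's share (£1,170,000) is divided into 2 shares of £585,000: Gideon and Bastian each take £585,000.
Kaspar's share (£1,170,000) is divided into 3 shares of £390,000: Jana and Pieter each take £390,000; Leilani's £390,000 share passes to Leilani's issue.
Leilani's share (£390,000) is divided into 2 shares of £195,000: Hollis and Dora each take £195,000.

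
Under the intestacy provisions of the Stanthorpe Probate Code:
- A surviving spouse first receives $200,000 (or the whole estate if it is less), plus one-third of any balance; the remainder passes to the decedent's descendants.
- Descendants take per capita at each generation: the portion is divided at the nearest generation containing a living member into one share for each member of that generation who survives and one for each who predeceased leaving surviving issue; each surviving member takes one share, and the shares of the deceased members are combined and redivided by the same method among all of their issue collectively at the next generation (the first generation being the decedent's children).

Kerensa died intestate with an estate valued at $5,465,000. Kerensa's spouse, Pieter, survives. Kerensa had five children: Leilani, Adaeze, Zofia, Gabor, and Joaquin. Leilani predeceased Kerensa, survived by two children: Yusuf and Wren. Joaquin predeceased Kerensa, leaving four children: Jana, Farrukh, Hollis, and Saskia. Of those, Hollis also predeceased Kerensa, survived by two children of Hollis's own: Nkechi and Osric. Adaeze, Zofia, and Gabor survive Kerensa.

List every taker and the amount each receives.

Pieter first takes $200,000, leaving a balance of $5,265,000. Pieter then takes one-third of the balance ($1,755,000), for a total of $1,955,000. The remaining $3,510,000 passes to the descendants.
The descendants' portion ($3,510,000) is divided at the children's generation into 5 shares of $702,000. Adaeze, Zofia, and Gabor each take $702,000. The 2 shares of the deceased (Leilani and Joaquin) are combined into a pool of $1,404,000.
That pool ($1,404,000) is divided at the grandchildren's generation into 6 shares of $234,000. Yusuf, Wren, Jana, Farrukh, and Saskia each take $234,000. The remaining share for the deceased Hollis ($234,000) is carried to the next generation.
That pool ($234,000) is divided at the great-grandchildren's generation equally among Nkechi and Osric: $117,000 each.

Pieter: $1,955,000; Yusuf: $234,000; Wren: $234,000; Adaeze: $702,000; Zofia: $702,000; Gabor: $702,000; Jana: $234,000; Farrukh: $234,000; Nkechi: $117,000; Osric: $117,000; Saskia: $234,000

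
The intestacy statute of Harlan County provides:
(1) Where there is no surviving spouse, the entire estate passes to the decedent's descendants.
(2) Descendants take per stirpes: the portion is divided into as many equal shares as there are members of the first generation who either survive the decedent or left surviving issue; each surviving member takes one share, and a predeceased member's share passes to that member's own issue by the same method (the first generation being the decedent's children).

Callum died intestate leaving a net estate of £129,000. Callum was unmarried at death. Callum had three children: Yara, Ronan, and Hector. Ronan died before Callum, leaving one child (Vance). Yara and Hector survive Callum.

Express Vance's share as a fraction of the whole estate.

Vance receives 1/3 of the estate.

The entire £129,000 passes to the descendants.
That amount (£129,000) is divided into 3 shares of £43,000: Yara and Hector each take £43,000; Ronan's £43,000 share passes to Ronan's issue.
Ronan's share (£43,000) passes entirely to Vance.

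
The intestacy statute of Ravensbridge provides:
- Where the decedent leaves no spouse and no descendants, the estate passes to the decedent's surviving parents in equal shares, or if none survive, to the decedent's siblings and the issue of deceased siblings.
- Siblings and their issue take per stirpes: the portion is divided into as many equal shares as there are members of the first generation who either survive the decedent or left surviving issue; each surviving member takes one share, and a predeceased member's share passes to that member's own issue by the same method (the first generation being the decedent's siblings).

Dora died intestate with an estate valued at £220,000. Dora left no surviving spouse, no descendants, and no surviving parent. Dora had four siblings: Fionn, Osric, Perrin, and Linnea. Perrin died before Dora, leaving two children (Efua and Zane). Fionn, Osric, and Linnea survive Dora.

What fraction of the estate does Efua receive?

The entire £220,000 passes to the siblings and their issue.
That amount (£220,000) is divided into 4 shares of £55,000: Fionn, Osric, and Linnea each take £55,000; Perrin's £55,000 share passes to Perrin's issue.
Perrin's share (£55,000) is divided into 2 shares of £27,500: Efua and Zane each take £27,500.

Efua receives 1/8 of the estate.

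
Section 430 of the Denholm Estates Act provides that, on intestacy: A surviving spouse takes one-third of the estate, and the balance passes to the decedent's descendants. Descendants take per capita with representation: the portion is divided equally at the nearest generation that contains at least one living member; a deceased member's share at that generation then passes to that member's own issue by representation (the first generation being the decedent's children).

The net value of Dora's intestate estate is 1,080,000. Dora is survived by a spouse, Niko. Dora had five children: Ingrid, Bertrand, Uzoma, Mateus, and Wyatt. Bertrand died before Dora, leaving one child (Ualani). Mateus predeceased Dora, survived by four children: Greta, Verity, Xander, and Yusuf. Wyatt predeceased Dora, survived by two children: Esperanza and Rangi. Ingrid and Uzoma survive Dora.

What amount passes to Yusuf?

Niko takes one-third of 1,080,000 = 360,000. The remaining 720,000 passes to the descendants.
The descendants' portion (720,000) is divided into 5 shares of 144,000: Ingrid and Uzoma each take 144,000; Bertrand's 144,000 share passes to Bertrand's issue; Mateus's 144,000 share passes to Mateus's issue; Wyatt's 144,000 share passes to Wyatt's issue.
Bertrand's share (144,000) passes entirely to Ualani.
Mateus's share (144,000) is divided into 4 shares of 36,000: Greta, Verity, Xander, and Yusuf each take 36,000.
Wyatt's share (144,000) is divided into 2 shares of 72,000: Esperanza and Rangi each take 72,000.

Yusuf receives 36,000.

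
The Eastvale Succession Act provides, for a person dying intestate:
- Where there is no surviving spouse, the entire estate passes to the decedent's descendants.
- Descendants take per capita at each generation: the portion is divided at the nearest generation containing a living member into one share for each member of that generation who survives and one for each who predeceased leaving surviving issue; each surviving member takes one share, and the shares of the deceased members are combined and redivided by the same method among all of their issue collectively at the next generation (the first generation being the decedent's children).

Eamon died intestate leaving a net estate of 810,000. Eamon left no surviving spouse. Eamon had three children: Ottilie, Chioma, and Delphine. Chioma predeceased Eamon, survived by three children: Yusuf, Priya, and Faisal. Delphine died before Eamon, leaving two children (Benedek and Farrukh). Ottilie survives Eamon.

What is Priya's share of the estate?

The entire 810,000 passes to the descendants.
That amount (810,000) is divided at the children's generation into 3 shares of 270,000. Ottilie takes 270,000. The 2 shares of the deceased (Chioma and Delphine) are combined into a pool of 540,000.
That pool (540,000) is divided at the grandchildren's generation equally among Yusuf, Priya, Faisal, Benedek, and Farrukh: 108,000 each.

Priya receives 108,000.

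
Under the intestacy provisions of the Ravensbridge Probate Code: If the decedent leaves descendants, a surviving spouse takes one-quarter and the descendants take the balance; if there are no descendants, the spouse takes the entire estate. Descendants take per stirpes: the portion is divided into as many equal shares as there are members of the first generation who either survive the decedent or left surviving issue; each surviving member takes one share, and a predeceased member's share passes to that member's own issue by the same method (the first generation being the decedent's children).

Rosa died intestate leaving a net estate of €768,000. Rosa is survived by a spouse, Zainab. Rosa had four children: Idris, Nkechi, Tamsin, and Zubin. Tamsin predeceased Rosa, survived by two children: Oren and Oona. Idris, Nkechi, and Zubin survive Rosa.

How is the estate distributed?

Zainab: €192,000; Idris: €144,000; Nkechi: €144,000; Oren: €72,000; Oona: €72,000; Zubin: €144,000

Zainab takes one-quarter of €768,000 = €192,000. The remaining €576,000 passes to the descendants.
The descendants' portion (€576,000) is divided into 4 shares of €144,000: Idris, Nkechi, and Zubin each take €144,000; Tamsin's €144,000 share passes to Tamsin's issue.
Tamsin's share (€144,000) is divided into 2 shares of €72,000: Oren and Oona each take €72,000.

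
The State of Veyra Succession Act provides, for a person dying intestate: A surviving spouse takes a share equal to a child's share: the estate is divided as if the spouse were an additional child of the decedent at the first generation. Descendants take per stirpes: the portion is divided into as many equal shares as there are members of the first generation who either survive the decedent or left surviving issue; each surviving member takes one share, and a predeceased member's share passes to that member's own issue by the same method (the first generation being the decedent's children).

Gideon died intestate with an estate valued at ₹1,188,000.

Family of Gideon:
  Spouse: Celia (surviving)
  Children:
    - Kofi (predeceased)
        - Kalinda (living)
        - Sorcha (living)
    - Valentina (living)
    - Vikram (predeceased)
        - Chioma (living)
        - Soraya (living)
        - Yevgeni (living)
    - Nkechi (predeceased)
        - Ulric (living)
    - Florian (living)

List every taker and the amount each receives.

Celia: ₹198,000; Kalinda: ₹99,000; Sorcha: ₹99,000; Valentina: ₹198,000; Chioma: ₹66,000; Soraya: ₹66,000; Yevgeni: ₹66,000; Ulric: ₹198,000; Florian: ₹198,000

The spouse counts as an additional share at the children's level, so there are 6 primary shares of ₹198,000. Celia takes one such share (₹198,000).
The children's combined portion (₹990,000) is divided into 5 shares of ₹198,000: Valentina and Florian each take ₹198,000; Kofi's ₹198,000 share passes to Kofi's issue; Vikram's ₹198,000 share passes to Vikram's issue; Nkechi's ₹198,000 share passes to Nkechi's issue.
Kofi's share (₹198,000) is divided into 2 shares of ₹99,000: Kalinda and Sorcha each take ₹99,000.
Vikram's share (₹198,000) is divided into 3 shares of ₹66,000: Chioma, Soraya, and Yevgeni each take ₹66,000.
Nkechi's share (₹198,000) passes entirely to Ulric.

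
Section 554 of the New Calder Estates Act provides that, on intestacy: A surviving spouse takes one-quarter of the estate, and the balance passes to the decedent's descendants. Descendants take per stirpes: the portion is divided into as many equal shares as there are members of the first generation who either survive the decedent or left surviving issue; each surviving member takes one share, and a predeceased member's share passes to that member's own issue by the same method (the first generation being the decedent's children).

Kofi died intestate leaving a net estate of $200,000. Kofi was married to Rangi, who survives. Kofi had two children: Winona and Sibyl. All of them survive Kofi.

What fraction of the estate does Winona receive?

Winona receives 3/8 of the estate.

Rangi takes one-quarter of $200,000 = $50,000. The remaining $150,000 passes to the descendants.
The descendants' portion ($150,000) is divided into 2 shares of $75,000: Winona and Sibyl each take $75,000.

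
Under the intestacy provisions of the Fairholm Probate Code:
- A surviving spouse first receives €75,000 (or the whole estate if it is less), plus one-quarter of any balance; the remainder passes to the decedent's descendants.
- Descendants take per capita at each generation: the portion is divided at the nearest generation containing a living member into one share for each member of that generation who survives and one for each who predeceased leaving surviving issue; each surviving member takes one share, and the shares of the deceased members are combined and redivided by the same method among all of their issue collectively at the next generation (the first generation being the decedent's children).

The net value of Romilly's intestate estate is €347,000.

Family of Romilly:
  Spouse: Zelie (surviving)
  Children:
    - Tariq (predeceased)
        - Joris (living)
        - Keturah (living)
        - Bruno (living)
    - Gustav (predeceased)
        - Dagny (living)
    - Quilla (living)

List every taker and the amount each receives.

Zelie first takes €75,000, leaving a balance of €272,000. Zelie then takes one-quarter of the balance (€68,000), for a total of €143,000. The remaining €204,000 passes to the descendants.
The descendants' portion (€204,000) is divided at the children's generation into 3 shares of €68,000. Quilla takes €68,000. The 2 shares of the deceased (Tariq and Gustav) are combined into a pool of €136,000.
That pool (€136,000) is divided at the grandchildren's generation equally among Joris, Keturah, Bruno, and Dagny: €34,000 each.

Zelie: €143,000; Joris: €34,000; Keturah: €34,000; Bruno: €34,000; Dagny: €34,000; Quilla: €68,000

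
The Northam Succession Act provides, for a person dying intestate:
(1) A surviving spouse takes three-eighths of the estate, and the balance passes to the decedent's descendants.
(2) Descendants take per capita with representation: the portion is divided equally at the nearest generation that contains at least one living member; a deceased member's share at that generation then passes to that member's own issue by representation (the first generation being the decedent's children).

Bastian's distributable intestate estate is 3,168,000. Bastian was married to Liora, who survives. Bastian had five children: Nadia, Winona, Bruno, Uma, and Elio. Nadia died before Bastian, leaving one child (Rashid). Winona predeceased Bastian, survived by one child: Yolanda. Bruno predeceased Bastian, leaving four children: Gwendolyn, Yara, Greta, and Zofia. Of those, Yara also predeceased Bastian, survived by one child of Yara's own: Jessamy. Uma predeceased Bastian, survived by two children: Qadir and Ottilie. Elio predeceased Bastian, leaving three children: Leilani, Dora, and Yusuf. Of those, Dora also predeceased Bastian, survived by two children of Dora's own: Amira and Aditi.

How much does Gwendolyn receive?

Gwendolyn receives 180,000.

Liora takes three-eighths of 3,168,000 = 1,188,000. The remaining 1,980,000 passes to the descendants.
No child survives, so the initial division is made at the grandchildren's generation.
The descendants' portion (1,980,000) is divided into 11 shares of 180,000: Rashid, Yolanda, Gwendolyn, Greta, Zofia, Qadir, Ottilie, Leilani, and Yusuf each take 180,000; Yara's 180,000 share passes to Yara's issue; Dora's 180,000 share passes to Dora's issue.
Yara's share (180,000) passes entirely to Jessamy.
Dora's share (180,000) is divided into 2 shares of 90,000: Amira and Aditi each take 90,000.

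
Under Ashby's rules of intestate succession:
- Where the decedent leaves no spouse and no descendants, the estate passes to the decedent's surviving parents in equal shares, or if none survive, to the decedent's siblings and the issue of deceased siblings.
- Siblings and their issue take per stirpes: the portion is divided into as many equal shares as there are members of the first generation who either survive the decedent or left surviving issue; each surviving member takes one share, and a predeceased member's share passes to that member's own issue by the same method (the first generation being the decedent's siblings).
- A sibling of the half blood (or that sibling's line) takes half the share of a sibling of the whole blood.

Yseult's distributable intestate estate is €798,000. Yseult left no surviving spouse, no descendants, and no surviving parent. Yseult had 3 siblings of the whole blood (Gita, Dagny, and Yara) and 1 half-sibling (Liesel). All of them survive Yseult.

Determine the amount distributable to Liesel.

Liesel receives €114,000.

The entire €798,000 passes to the siblings and their issue.
Counting each half-blood sibling's line as half a unit, there are 7/2 units in €798,000, so one unit is €228,000. Whole-blood lines (Gita, Dagny, and Yara) take €228,000 each; half-blood lines (Liesel) take €114,000 each.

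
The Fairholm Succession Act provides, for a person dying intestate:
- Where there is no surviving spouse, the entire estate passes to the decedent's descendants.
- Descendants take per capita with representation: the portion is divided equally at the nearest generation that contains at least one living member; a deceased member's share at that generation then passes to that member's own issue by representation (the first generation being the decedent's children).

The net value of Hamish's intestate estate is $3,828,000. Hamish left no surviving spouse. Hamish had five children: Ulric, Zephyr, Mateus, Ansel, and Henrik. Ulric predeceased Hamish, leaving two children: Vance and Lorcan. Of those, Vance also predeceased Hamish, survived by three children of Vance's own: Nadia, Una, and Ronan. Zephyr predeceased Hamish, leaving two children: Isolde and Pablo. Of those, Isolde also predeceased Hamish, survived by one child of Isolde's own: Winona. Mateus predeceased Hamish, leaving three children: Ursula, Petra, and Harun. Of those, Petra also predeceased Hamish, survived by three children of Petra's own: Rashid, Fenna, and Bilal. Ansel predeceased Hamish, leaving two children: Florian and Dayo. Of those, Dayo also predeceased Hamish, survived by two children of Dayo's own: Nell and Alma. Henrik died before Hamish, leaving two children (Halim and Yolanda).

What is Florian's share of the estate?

The entire $3,828,000 passes to the descendants.
No child survives, so the initial division is made at the grandchildren's generation.
That amount ($3,828,000) is divided into 11 shares of $348,000: Lorcan, Pablo, Ursula, Harun, Florian, Halim, and Yolanda each take $348,000; Vance's $348,000 share passes to Vance's issue; Isolde's $348,000 share passes to Isolde's issue; Petra's $348,000 share passes to Petra's issue; Dayo's $348,000 share passes to Dayo's issue.
Vance's share ($348,000) is divided into 3 shares of $116,000: Nadia, Una, and Ronan each take $116,000.
Isolde's share ($348,000) passes entirely to Winona.
Petra's share ($348,000) is divided into 3 shares of $116,000: Rashid, Fenna, and Bilal each take $116,000.
Dayo's share ($348,000) is divided into 2 shares of $174,000: Nell and Alma each take $174,000.

Florian receives $348,000.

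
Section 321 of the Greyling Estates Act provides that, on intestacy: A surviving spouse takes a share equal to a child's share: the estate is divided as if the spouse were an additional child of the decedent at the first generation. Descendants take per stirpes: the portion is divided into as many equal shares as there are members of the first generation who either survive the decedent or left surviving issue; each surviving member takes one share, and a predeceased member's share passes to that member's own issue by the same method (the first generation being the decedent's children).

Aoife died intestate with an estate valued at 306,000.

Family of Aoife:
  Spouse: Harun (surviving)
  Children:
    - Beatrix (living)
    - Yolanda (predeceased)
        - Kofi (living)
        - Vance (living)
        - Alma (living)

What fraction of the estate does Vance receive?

The spouse counts as an additional share at the children's level, so there are 3 primary shares of 102,000. Harun takes one such share (102,000).
The children's combined portion (204,000) is divided into 2 shares of 102,000: Beatrix takes 102,000; Yolanda's 102,000 share passes to Yolanda's issue.
Yolanda's share (102,000) is divided into 3 shares of 34,000: Kofi, Vance, and Alma each take 34,000.

Vance receives 1/9 of the estate.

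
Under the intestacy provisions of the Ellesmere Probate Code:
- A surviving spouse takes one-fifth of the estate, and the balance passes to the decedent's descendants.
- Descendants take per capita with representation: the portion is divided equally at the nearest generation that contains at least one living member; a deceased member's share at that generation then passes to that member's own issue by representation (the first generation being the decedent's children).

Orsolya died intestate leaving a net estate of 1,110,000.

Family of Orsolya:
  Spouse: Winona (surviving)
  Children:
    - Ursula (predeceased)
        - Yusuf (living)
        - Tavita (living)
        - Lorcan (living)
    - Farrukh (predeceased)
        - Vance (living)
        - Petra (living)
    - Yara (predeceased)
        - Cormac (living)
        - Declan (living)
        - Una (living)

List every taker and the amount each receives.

Winona: 222,000; Yusuf: 111,000; Tavita: 111,000; Lorcan: 111,000; Vance: 111,000; Petra: 111,000; Cormac: 111,000; Declan: 111,000; Una: 111,000

Winona takes one-fifth of 1,110,000 = 222,000. The remaining 888,000 passes to the descendants.
No child survives, so the initial division is made at the grandchildren's generation.
The descendants' portion (888,000) is divided into 8 shares of 111,000: Yusuf, Tavita, Lorcan, Vance, Petra, Cormac, Declan, and Una each take 111,000.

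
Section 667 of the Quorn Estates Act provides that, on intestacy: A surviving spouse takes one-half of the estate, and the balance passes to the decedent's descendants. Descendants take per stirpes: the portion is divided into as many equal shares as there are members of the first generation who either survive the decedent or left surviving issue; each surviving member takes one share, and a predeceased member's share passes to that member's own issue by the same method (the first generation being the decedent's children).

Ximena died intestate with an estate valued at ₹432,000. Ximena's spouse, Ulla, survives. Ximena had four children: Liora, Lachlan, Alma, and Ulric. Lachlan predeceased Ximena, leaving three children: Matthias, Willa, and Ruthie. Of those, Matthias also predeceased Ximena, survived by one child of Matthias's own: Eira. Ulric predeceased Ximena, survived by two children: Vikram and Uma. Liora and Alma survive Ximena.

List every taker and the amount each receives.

Ulla: ₹216,000; Liora: ₹54,000; Eira: ₹18,000; Willa: ₹18,000; Ruthie: ₹18,000; Alma: ₹54,000; Vikram: ₹27,000; Uma: ₹27,000

Ulla takes one-half of ₹432,000 = ₹216,000. The remaining ₹216,000 passes to the descendants.
The descendants' portion (₹216,000) is divided into 4 shares of ₹54,000: Liora and Alma each take ₹54,000; Lachlan's ₹54,000 share passes to Lachlan's issue; Ulric's ₹54,000 share passes to Ulric's issue.
Lachlan's share (₹54,000) is divided into 3 shares of ₹18,000: Willa and Ruthie each take ₹18,000; Matthias's ₹18,000 share passes to Matthias's issue.
Matthias's share (₹18,000) passes entirely to Eira.
Ulric's share (₹54,000) is divided into 2 shares of ₹27,000: Vikram and Uma each take ₹27,000.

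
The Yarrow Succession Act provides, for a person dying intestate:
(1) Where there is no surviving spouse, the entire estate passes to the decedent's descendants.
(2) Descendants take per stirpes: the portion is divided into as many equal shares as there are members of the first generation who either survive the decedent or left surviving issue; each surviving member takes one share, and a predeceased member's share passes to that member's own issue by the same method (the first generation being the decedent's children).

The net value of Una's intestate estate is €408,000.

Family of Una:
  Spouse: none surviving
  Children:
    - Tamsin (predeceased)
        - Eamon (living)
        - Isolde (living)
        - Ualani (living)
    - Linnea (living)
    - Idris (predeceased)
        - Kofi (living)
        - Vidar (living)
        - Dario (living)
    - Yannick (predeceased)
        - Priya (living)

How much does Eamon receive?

Eamon receives €34,000.

The entire €408,000 passes to the descendants.
That amount (€408,000) is divided into 4 shares of €102,000: Linnea takes €102,000; Tamsin's €102,000 share passes to Tamsin's issue; Idris's €102,000 share passes to Idris's issue; Yannick's €102,000 share passes to Yannick's issue.
Tamsin's share (€102,000) is divided into 3 shares of €34,000: Eamon, Isolde, and Ualani each take €34,000.
Idris's share (€102,000) is divided into 3 shares of €34,000: Kofi, Vidar, and Dario each take €34,000.
Yannick's share (€102,000) passes entirely to Priya.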